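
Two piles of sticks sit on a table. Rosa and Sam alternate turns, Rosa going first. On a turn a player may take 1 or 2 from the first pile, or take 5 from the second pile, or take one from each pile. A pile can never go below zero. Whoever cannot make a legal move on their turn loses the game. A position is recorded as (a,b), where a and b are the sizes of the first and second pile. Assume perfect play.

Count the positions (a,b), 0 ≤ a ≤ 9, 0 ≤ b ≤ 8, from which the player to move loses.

32

Positions with no move are L. A position that does have a move is losing for the player to move precisely when every available move leads to a winning position for the opponent. Fill in the labels:
Every move lowers a or b (never raises either), so fill the grid row by row in increasing a, and left to right within a row: each cell's successors are then already labelled.
      b=0  b=1  b=2  b=3  b=4  b=5  b=6  b=7  b=8
a=0:    L    L    L    L    L    W    W    W    W
a=1:    W    W    W    W    W    W    L    L    L
a=2:    W    W    W    W    W    L    W    W    W
a=3:    L    L    L    L    L    W    W    W    W
a=4:    W    W    W    W    W    W    L    L    L
a=5:    W    W    W    W    W    L    W    W    W
a=6:    L    L    L    L    L    W    W    W    W
a=7:    W    W    W    W    W    W    L    L    L
a=8:    W    W    W    W    W    L    W    W    W
a=9:    L    L    L    L    L    W    W    W    W
Cells with no legal move (terminal, hence L): (0,0), (0,1), (0,2), (0,3), (0,4).
The remaining L cells, each justified by listing all of its moves:
(1,6): moves to (0,6)(W), (1,1)(W), (0,5)(W); every one is W ⇒ L
(1,7): moves to (0,7)(W), (1,2)(W), (0,6)(W); every one is W ⇒ L
(1,8): moves to (0,8)(W), (1,3)(W), (0,7)(W); every one is W ⇒ L
(2,5): moves to (1,5)(W), (0,5)(W), (2,0)(W), (1,4)(W); every one is W ⇒ L
(3,0): moves to (2,0)(W), (1,0)(W); every one is W ⇒ L
(3,1): moves to (2,1)(W), (1,1)(W), (2,0)(W); every one is W ⇒ L
(3,2): moves to (2,2)(W), (1,2)(W), (2,1)(W); every one is W ⇒ L
(3,3): moves to (2,3)(W), (1,3)(W), (2,2)(W); every one is W ⇒ L
(3,4): moves to (2,4)(W), (1,4)(W), (2,3)(W); every one is W ⇒ L
(4,6): moves to (3,6)(W), (2,6)(W), (4,1)(W), (3,5)(W); every one is W ⇒ L
(4,7): moves to (3,7)(W), (2,7)(W), (4,2)(W), (3,6)(W); every one is W ⇒ L
(4,8): moves to (3,8)(W), (2,8)(W), (4,3)(W), (3,7)(W); every one is W ⇒ L
(5,5): moves to (4,5)(W), (3,5)(W), (5,0)(W), (4,4)(W); every one is W ⇒ L
(6,0): moves to (5,0)(W), (4,0)(W); every one is W ⇒ L
(6,1): moves to (5,1)(W), (4,1)(W), (5,0)(W); every one is W ⇒ L
(6,2): moves to (5,2)(W), (4,2)(W), (5,1)(W); every one is W ⇒ L
(6,3): moves to (5,3)(W), (4,3)(W), (5,2)(W); every one is W ⇒ L
(6,4): moves to (5,4)(W), (4,4)(W), (5,3)(W); every one is W ⇒ L
(7,6): moves to (6,6)(W), (5,6)(W), (7,1)(W), (6,5)(W); every one is W ⇒ L
(7,7): moves to (6,7)(W), (5,7)(W), (7,2)(W), (6,6)(W); every one is W ⇒ L
(7,8): moves to (6,8)(W), (5,8)(W), (7,3)(W), (6,7)(W); every one is W ⇒ L
(8,5): moves to (7,5)(W), (6,5)(W), (8,0)(W), (7,4)(W); every one is W ⇒ L
(9,0): moves to (8,0)(W), (7,0)(W); every one is W ⇒ L
(9,1): moves to (8,1)(W), (7,1)(W), (8,0)(W); every one is W ⇒ L
(9,2): moves to (8,2)(W), (7,2)(W), (8,1)(W); every one is W ⇒ L
(9,3): moves to (8,3)(W), (7,3)(W), (8,2)(W); every one is W ⇒ L
(9,4): moves to (8,4)(W), (7,4)(W), (8,3)(W); every one is W ⇒ L
Every other cell has at least one move into one of the L cells above, so it is W.
L cells per row: a=0: 5, a=1: 3, a=2: 1, a=3: 5, a=4: 3, a=5: 1, a=6: 5, a=7: 3, a=8: 1, a=9: 5; total 32.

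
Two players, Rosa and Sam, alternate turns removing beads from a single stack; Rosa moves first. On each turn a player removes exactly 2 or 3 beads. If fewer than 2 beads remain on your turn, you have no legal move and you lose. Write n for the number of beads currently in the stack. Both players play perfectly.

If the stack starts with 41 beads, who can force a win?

Sam wins.

Use the standard recursion: the mover loses at a terminal position; elsewhere, the mover wins exactly when some move hands the opponent an L position.
n=0: no move → L
n=1: no move → L
n=2: can move to 0, which is L ⇒ W
n=3: can move to 1, which is L ⇒ W
n=4: can move to 1, which is L ⇒ W
n=5: moves to 3(W), 2(W); every one is W ⇒ L
n=6: moves to 4(W), 3(W); every one is W ⇒ L
n=7: can move to 5, which is L ⇒ W
n=8: can move to 6, which is L ⇒ W
n=9: can move to 6, which is L ⇒ W
n=10: moves to 8(W), 7(W); every one is W ⇒ L
n=11: moves to 9(W), 8(W); every one is W ⇒ L
n=12: can move to 10, which is L ⇒ W
n=13: can move to 11, which is L ⇒ W
n=14: can move to 11, which is L ⇒ W
n=15: moves to 13(W), 12(W); every one is W ⇒ L
n=16: moves to 14(W), 13(W); every one is W ⇒ L
n=17: can move to 15, which is L ⇒ W
n=18: can move to 16, which is L ⇒ W
n=19: can move to 16, which is L ⇒ W
n=20: moves to 18(W), 17(W); every one is W ⇒ L
n=21: moves to 19(W), 18(W); every one is W ⇒ L
n=22: can move to 20, which is L ⇒ W
n=23: can move to 21, which is L ⇒ W
n=24: can move to 21, which is L ⇒ W
n=25: moves to 23(W), 22(W); every one is W ⇒ L
n=26: moves to 24(W), 23(W); every one is W ⇒ L
n=27: can move to 25, which is L ⇒ W
n=28: can move to 26, which is L ⇒ W
n=29: can move to 26, which is L ⇒ W
n=30: moves to 28(W), 27(W); every one is W ⇒ L
n=31: moves to 29(W), 28(W); every one is W ⇒ L
n=32: can move to 30, which is L ⇒ W
n=33: can move to 31, which is L ⇒ W
n=34: can move to 31, which is L ⇒ W
n=35: moves to 33(W), 32(W); every one is W ⇒ L
n=36: moves to 34(W), 33(W); every one is W ⇒ L
n=37: can move to 35, which is L ⇒ W
n=38: can move to 36, which is L ⇒ W
n=39: can move to 36, which is L ⇒ W
n=40: moves to 38(W), 37(W); every one is W ⇒ L
n=41: moves to 39(W), 38(W); every one is W ⇒ L
Every move from 41 reaches a W position, so the mover loses.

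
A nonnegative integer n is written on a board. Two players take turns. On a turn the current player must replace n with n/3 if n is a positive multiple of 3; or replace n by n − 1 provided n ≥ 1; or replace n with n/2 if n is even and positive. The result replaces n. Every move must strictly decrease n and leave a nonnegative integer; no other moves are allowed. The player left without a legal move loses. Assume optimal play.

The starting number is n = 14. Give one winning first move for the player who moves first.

Move to 7.

Work bottom-up. With no move the player to move loses. Otherwise the position is W if at least one move leads to an L position for the opponent, and L if every move leads to a W.
n=0: no move → L
n=1: reaches L-position 0 → W
n=2: only reaches 1(W), which is W → L
n=3: reaches L-position 2 → W
n=4: reaches L-position 2 → W
n=5: only reaches 4(W), which is W → L
n=6: reaches L-position 2 → W
n=7: only reaches 6(W), which is W → L
n=8: reaches L-position 7 → W
n=9: only reaches 3(W), 8(W), all W → L
n=10: reaches L-position 5 → W
n=11: only reaches 10(W), which is W → L
n=12: reaches L-position 11 → W
n=13: only reaches 12(W), which is W → L
n=14: reaches L-position 7 → W
From 14, the L positions reachable in one move are: 7, 13. Any move reaching one of these is winning.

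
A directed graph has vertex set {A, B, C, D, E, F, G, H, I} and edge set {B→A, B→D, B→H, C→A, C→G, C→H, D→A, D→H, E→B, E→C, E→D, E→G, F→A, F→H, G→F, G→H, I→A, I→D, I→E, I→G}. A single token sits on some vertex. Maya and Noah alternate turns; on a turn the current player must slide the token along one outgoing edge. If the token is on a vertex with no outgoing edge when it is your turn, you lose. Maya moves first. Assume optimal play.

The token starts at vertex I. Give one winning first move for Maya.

Move to E.

Use the standard recursion: the mover loses at a terminal position; elsewhere, the mover wins exactly when some move hands the opponent an L position.
Every edge goes from a vertex to one that appears earlier in the order A, H, F, G, C, D, B, E, I, so processing vertices in that order labels each vertex after all of its successors.
A: no outgoing edge → L
H: no outgoing edge → L
F: W (go to H, an L position)
G: W (go to H, an L position)
C: W (go to H, an L position)
D: W (go to H, an L position)
B: W (go to H, an L position)
E: L (options B(W), D(W), C(W), G(W) are all W)
I: W (go to E, an L position)
From I, the L positions reachable in one move are: E, A. Any move reaching one of these is winning.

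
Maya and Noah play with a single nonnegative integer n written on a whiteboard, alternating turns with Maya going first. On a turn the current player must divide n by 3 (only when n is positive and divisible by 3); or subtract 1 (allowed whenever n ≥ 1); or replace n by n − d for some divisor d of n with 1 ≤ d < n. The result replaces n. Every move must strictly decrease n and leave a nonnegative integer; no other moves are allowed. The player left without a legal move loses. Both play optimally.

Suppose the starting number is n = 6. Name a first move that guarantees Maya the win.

Move to 2.

Work bottom-up. With no move the player to move loses. Otherwise the position is W if at least one move leads to an L position for the opponent, and L if every move leads to a W.
n=0: no move → L
n=1: reaches L-position 0 → W
n=2: only reaches 1(W), which is W → L
n=3: reaches L-position 2 → W
n=4: reaches L-position 2 → W
n=5: only reaches 4(W), which is W → L
n=6: reaches L-position 2 → W
From 6, the L positions reachable in one move are: 2, 5. Any move reaching one of these is winning.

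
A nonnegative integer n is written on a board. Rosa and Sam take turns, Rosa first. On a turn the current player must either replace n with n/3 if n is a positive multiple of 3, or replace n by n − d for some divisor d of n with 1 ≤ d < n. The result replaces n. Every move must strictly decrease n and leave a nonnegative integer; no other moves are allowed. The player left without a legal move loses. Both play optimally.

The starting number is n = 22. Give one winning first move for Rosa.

Move to 11.

Use the standard recursion: the mover loses at a terminal position; elsewhere, the mover wins exactly when some move hands the opponent an L position.
n=0: no move → L
n=1: no move → L
n=2: →1(L), so W
n=3: →1(L), so W
n=4: →2(W), 3(W) — all W, so L
n=5: →4(L), so W
n=6: →4(L), so W
n=7: →6(W) only, which is W, so L
n=8: →4(L), so W
n=9: →3(W), 6(W), 8(W) — all W, so L
n=10: →9(L), so W
n=11: →10(W) only, which is W, so L
n=12: →4(L), so W
n=13: →12(W) only, which is W, so L
n=14: →7(L), so W
n=15: →5(W), 10(W), 12(W), 14(W) — all W, so L
n=16: →15(L), so W
n=17: →16(W) only, which is W, so L
n=18: →9(L), so W
n=19: →18(W) only, which is W, so L
n=20: →15(L), so W
n=21: →7(L), so W
n=22: →11(L), so W
From 22, the L positions reachable in one move are: 11.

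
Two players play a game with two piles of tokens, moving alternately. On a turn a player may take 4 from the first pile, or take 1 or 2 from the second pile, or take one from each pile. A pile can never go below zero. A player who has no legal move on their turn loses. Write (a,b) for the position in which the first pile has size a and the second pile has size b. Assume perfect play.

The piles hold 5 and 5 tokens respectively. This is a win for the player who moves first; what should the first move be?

Classify positions by backward induction: terminal positions (no move available) are L. From any other position, the mover wins iff some move reaches an L.
No move ever increases a pile, so every position that can arise here has a ≤ 5 and b ≤ 5; it is enough to label the cells with 0 ≤ a ≤ 5 and 0 ≤ b ≤ 5.
Every move lowers a or b (never raises either), so fill the grid row by row in increasing a, and left to right within a row: each cell's successors are then already labelled.
      b=0  b=1  b=2  b=3  b=4  b=5
a=0:    L    W    W    L    W    W
a=1:    L    W    W    L    W    W
a=2:    L    W    W    L    W    W
a=3:    L    W    W    L    W    W
a=4:    W    W    L    W    W    L
a=5:    W    L    W    W    L    W
Cells with no legal move (terminal, hence L): (0,0), (1,0), (2,0), (3,0).
The remaining L cells, each justified by listing all of its moves:
(0,3): moves to (0,2)(W), (0,1)(W); every one is W ⇒ L
(1,3): moves to (1,2)(W), (1,1)(W), (0,2)(W); every one is W ⇒ L
(2,3): moves to (2,2)(W), (2,1)(W), (1,2)(W); every one is W ⇒ L
(3,3): moves to (3,2)(W), (3,1)(W), (2,2)(W); every one is W ⇒ L
(4,2): moves to (0,2)(W), (4,1)(W), (4,0)(W), (3,1)(W); every one is W ⇒ L
(4,5): moves to (0,5)(W), (4,4)(W), (4,3)(W), (3,4)(W); every one is W ⇒ L
(5,1): moves to (1,1)(W), (5,0)(W), (4,0)(W); every one is W ⇒ L
(5,4): moves to (1,4)(W), (5,3)(W), (5,2)(W), (4,3)(W); every one is W ⇒ L
Every other cell has at least one move into one of the L cells above, so it is W.
From (5,5), the L positions reachable in one move are: (5,4).

Move to (5,4).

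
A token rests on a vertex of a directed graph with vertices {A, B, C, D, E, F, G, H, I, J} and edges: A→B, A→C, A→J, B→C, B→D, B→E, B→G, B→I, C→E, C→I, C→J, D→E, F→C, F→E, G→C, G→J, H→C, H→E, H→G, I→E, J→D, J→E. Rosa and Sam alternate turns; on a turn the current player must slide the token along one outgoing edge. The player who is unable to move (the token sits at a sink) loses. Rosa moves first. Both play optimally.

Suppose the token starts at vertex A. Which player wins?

Compute win/loss labels from the base case upward. A position with no move is L. Any other position is W if it can reach an L in one move, else L.
Every edge goes from a vertex to one that appears earlier in the order E, D, J, I, C, F, G, B, A, H, so processing vertices in that order labels each vertex after all of its successors.
E: no outgoing edge → L
D: W (go to E, an L position)
J: W (go to E, an L position)
I: W (go to E, an L position)
C: W (go to E, an L position)
F: W (go to E, an L position)
G: L (options C(W), J(W) are all W)
B: W (go to G, an L position)
A: L (options B(W), C(W), J(W) are all W)
H: W (go to G, an L position)
Every move from A reaches a W position, so the mover loses.

Sam wins.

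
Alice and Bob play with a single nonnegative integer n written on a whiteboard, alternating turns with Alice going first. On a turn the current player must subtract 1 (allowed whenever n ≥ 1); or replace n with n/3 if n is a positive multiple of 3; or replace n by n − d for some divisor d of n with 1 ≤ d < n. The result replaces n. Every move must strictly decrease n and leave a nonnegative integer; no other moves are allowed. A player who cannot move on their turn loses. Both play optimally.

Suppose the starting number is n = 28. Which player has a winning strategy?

Use the standard recursion: the mover loses at a terminal position; elsewhere, the mover wins exactly when some move hands the opponent an L position.
n=0: no move → L
n=1: reaches L-position 0 → W
n=2: only reaches 1(W), which is W → L
n=3: reaches L-position 2 → W
n=4: reaches L-position 2 → W
n=5: only reaches 4(W), which is W → L
n=6: reaches L-position 2 → W
n=7: only reaches 6(W), which is W → L
n=8: reaches L-position 7 → W
n=9: only reaches 3(W), 6(W), 8(W), all W → L
n=10: reaches L-position 5 → W
n=11: only reaches 10(W), which is W → L
n=12: reaches L-position 9 → W
n=13: only reaches 12(W), which is W → L
n=14: reaches L-position 7 → W
n=15: reaches L-position 5 → W
n=16: only reaches 8(W), 12(W), 14(W), 15(W), all W → L
n=17: reaches L-position 16 → W
n=18: reaches L-position 9 → W
n=19: only reaches 18(W), which is W → L
n=20: reaches L-position 16 → W
n=21: reaches L-position 7 → W
n=22: reaches L-position 11 → W
n=23: only reaches 22(W), which is W → L
n=24: reaches L-position 16 → W
n=25: only reaches 20(W), 24(W), all W → L
n=26: reaches L-position 13 → W
n=27: reaches L-position 9 → W
n=28: only reaches 14(W), 21(W), 24(W), 26(W), 27(W), all W → L
The starting position 28 is L: whatever Alice does, the opponent receives a W position.

Bob wins.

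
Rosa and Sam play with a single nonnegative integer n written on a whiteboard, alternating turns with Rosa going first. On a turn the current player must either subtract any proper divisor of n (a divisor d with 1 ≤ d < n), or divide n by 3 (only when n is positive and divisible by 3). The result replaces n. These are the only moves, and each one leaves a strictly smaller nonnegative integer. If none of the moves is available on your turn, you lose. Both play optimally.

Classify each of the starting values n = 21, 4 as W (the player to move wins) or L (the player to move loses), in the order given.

21: W, 4: L

Classify positions by backward induction: terminal positions (no move available) are L. From any other position, the mover wins iff some move reaches an L.
n=0: no move → L
n=1: no move → L
n=2: can move to 1, which is L ⇒ W
n=3: can move to 1, which is L ⇒ W
n=4: moves to 2(W), 3(W); every one is W ⇒ L
n=5: can move to 4, which is L ⇒ W
n=6: can move to 4, which is L ⇒ W
n=7: the only move is to 6(W), a W ⇒ L
n=8: can move to 4, which is L ⇒ W
n=9: moves to 3(W), 6(W), 8(W); every one is W ⇒ L
n=10: can move to 9, which is L ⇒ W
n=11: the only move is to 10(W), a W ⇒ L
n=12: can move to 4, which is L ⇒ W
n=13: the only move is to 12(W), a W ⇒ L
n=14: can move to 7, which is L ⇒ W
n=15: moves to 5(W), 10(W), 12(W), 14(W); every one is W ⇒ L
n=16: can move to 15, which is L ⇒ W
n=17: the only move is to 16(W), a W ⇒ L
n=18: can move to 9, which is L ⇒ W
n=19: the only move is to 18(W), a W ⇒ L
n=20: can move to 15, which is L ⇒ W
n=21: can move to 7, which is L ⇒ W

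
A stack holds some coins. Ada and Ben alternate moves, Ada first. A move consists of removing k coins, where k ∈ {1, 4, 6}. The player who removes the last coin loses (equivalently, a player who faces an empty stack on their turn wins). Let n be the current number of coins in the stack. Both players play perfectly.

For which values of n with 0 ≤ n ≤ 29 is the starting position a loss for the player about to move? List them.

Label each position W (a win for the player to move) or L (a loss). A position with no legal move is W; any other position is W exactly when some move reaches an L, and L when every move reaches a W.
n=0: no move; the opponent has just taken the last coin and therefore loses → W
n=1: →0(W) only, which is W, so L
n=2: →1(L), so W
n=3: →2(W) only, which is W, so L
n=4: →3(L), so W
n=5: →1(L), so W
n=6: →5(W), 2(W), 0(W) — all W, so L
n=7: →6(L), so W
n=8: →7(W), 4(W), 2(W) — all W, so L
n=9: →8(L), so W
n=10: →6(L), so W
n=11: →10(W), 7(W), 5(W) — all W, so L
n=12: →11(L), so W
n=13: →12(W), 9(W), 7(W) — all W, so L
n=14: →13(L), so W
n=15: →11(L), so W
n=16: →15(W), 12(W), 10(W) — all W, so L
n=17: →16(L), so W
n=18: →17(W), 14(W), 12(W) — all W, so L
n=19: →18(L), so W
n=20: →16(L), so W
n=21: →20(W), 17(W), 15(W) — all W, so L
n=22: →21(L), so W
n=23: →22(W), 19(W), 17(W) — all W, so L
n=24: →23(L), so W
n=25: →21(L), so W
n=26: →25(W), 22(W), 20(W) — all W, so L
n=27: →26(L), so W
n=28: →27(W), 24(W), 22(W) — all W, so L
n=29: →28(L), so W
Reading off the rows marked L gives the requested list; there are 12 such values of n.

1, 3, 6, 8, 11, 13, 16, 18, 21, 23, 26, 28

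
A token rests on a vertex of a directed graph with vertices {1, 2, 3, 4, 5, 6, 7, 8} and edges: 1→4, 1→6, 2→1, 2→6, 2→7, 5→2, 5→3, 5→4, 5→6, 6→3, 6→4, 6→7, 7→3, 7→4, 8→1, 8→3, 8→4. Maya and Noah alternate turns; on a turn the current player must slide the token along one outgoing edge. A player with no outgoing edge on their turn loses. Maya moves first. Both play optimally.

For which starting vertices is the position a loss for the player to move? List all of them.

Build the W/L table. Terminal = L. A non-terminal position is W if it has a move to some L; otherwise it is L.
Every edge goes from a vertex to one that appears earlier in the order 3, 4, 7, 6, 1, 2, 5, 8, so processing vertices in that order labels each vertex after all of its successors.
3: no outgoing edge → L
4: no outgoing edge → L
7: reaches L-position 4 → W
6: reaches L-position 4 → W
1: reaches L-position 4 → W
2: only reaches 1(W), 6(W), 7(W), all W → L
5: reaches L-position 2 → W
8: reaches L-position 4 → W
The losing starting vertices are exactly the entries labelled L in this table (3 of them).

2, 3, 4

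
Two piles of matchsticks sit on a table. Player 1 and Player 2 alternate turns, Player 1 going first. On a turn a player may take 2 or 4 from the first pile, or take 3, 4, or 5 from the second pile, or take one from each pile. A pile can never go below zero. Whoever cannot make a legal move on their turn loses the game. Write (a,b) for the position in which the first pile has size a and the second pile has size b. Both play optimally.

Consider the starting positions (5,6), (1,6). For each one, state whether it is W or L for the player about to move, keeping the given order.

(5,6): W, (1,6): L

Label each position W (a win for the player to move) or L (a loss). A position with no legal move is L; any other position is W exactly when some move reaches an L, and L when every move reaches a W.
No move ever increases a pile, so every position that can arise here has a ≤ 5 and b ≤ 6; it is enough to label the cells with 0 ≤ a ≤ 5 and 0 ≤ b ≤ 6.
Every move lowers a or b (never raises either), so fill the grid row by row in increasing a, and left to right within a row: each cell's successors are then already labelled.
      b=0  b=1  b=2  b=3  b=4  b=5  b=6
a=0:    L    L    L    W    W    W    W
a=1:    L    W    W    W    W    W    L
a=2:    W    W    W    L    L    L    W
a=3:    W    L    L    L    W    W    W
a=4:    W    W    W    W    W    W    L
a=5:    W    W    W    W    L    L    W
Cells with no legal move (terminal, hence L): (0,0), (0,1), (0,2), (1,0).
The remaining L cells, each justified by listing all of its moves:
(1,6): only reaches (1,3)(W), (1,2)(W), (1,1)(W), (0,5)(W), all W → L
(2,3): only reaches (0,3)(W), (2,0)(W), (1,2)(W), all W → L
(2,4): only reaches (0,4)(W), (2,1)(W), (2,0)(W), (1,3)(W), all W → L
(2,5): only reaches (0,5)(W), (2,2)(W), (2,1)(W), (2,0)(W), (1,4)(W), all W → L
(3,1): only reaches (1,1)(W), (2,0)(W), all W → L
(3,2): only reaches (1,2)(W), (2,1)(W), all W → L
(3,3): only reaches (1,3)(W), (3,0)(W), (2,2)(W), all W → L
(4,6): only reaches (2,6)(W), (0,6)(W), (4,3)(W), (4,2)(W), (4,1)(W), (3,5)(W), all W → L
(5,4): only reaches (3,4)(W), (1,4)(W), (5,1)(W), (5,0)(W), (4,3)(W), all W → L
(5,5): only reaches (3,5)(W), (1,5)(W), (5,2)(W), (5,1)(W), (5,0)(W), (4,4)(W), all W → L
Every other cell has at least one move into one of the L cells above, so it is W.
(5,6): the move to (1,6) reaches an L cell, so W
(1,6): one of the L cells justified above, so L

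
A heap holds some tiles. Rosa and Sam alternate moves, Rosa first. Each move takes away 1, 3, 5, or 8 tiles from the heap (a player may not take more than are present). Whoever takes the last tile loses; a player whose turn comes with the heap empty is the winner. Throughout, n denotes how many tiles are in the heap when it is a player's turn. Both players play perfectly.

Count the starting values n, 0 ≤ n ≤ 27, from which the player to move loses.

Positions with no move are W. A position that does have a move is losing for the player to move precisely when every available move leads to a winning position for the opponent. Fill in the labels:
n=0: no move; the opponent has just taken the last tile and therefore loses → W
n=1: →0(W) only, which is W, so L
n=2: →1(L), so W
n=3: →2(W), 0(W) — all W, so L
n=4: →3(L), so W
n=5: →4(W), 2(W), 0(W) — all W, so L
n=6: →5(L), so W
n=7: →6(W), 4(W), 2(W) — all W, so L
n=8: →7(L), so W
n=9: →1(L), so W
n=10: →7(L), so W
n=11: →3(L), so W
n=12: →7(L), so W
n=13: →5(L), so W
n=14: →13(W), 11(W), 9(W), 6(W) — all W, so L
n=15: →14(L), so W
n=16: →15(W), 13(W), 11(W), 8(W) — all W, so L
n=17: →16(L), so W
n=18: →17(W), 15(W), 13(W), 10(W) — all W, so L
n=19: →18(L), so W
n=20: →19(W), 17(W), 15(W), 12(W) — all W, so L
n=21: →20(L), so W
n=22: →14(L), so W
n=23: →20(L), so W
n=24: →16(L), so W
n=25: →20(L), so W
n=26: →18(L), so W
n=27: →26(W), 24(W), 22(W), 19(W) — all W, so L
L entries with 0 ≤ n ≤ 27: n = 1, 3, 5, 7, 14, 16, 18, 20, 27; that makes 9.

9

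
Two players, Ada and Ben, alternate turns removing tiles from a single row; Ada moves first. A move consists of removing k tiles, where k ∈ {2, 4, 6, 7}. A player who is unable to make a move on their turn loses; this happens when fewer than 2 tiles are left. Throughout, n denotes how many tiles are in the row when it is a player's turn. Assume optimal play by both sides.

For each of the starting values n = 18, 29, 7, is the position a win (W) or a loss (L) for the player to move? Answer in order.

18: L, 29: W, 7: W

Build the W/L table. Terminal = L. A non-terminal position is W if it has a move to some L; otherwise it is L.
n=0: no move → L
n=1: no move → L
n=2: →0(L), so W
n=3: →1(L), so W
n=4: →0(L), so W
n=5: →1(L), so W
n=6: →0(L), so W
n=7: →1(L), so W
n=8: →1(L), so W
n=9: →7(W), 5(W), 3(W), 2(W) — all W, so L
n=10: →8(W), 6(W), 4(W), 3(W) — all W, so L
n=11: →9(L), so W
n=12: →10(L), so W
n=13: →9(L), so W
n=14: →10(L), so W
n=15: →9(L), so W
n=16: →10(L), so W
n=17: →10(L), so W
n=18: →16(W), 14(W), 12(W), 11(W) — all W, so L
n=19: →17(W), 15(W), 13(W), 12(W) — all W, so L
n=20: →18(L), so W
n=21: →19(L), so W
n=22: →18(L), so W
n=23: →19(L), so W
n=24: →18(L), so W
n=25: →19(L), so W
n=26: →19(L), so W
n=27: →25(W), 23(W), 21(W), 20(W) — all W, so L
n=28: →26(W), 24(W), 22(W), 21(W) — all W, so L
n=29: →27(L), so W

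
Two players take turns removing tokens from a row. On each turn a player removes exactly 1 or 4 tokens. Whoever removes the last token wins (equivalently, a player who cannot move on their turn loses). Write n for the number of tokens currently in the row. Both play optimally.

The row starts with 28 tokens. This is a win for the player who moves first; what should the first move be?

Work bottom-up. With no move the player to move loses. Otherwise the position is W if at least one move leads to an L position for the opponent, and L if every move leads to a W.
n=0: no move → L
n=1: →0(L), so W
n=2: →1(W) only, which is W, so L
n=3: →2(L), so W
n=4: →0(L), so W
n=5: →4(W), 1(W) — all W, so L
n=6: →5(L), so W
n=7: →6(W), 3(W) — all W, so L
n=8: →7(L), so W
n=9: →5(L), so W
n=10: →9(W), 6(W) — all W, so L
n=11: →10(L), so W
n=12: →11(W), 8(W) — all W, so L
n=13: →12(L), so W
n=14: →10(L), so W
n=15: →14(W), 11(W) — all W, so L
n=16: →15(L), so W
n=17: →16(W), 13(W) — all W, so L
n=18: →17(L), so W
n=19: →15(L), so W
n=20: →19(W), 16(W) — all W, so L
n=21: →20(L), so W
n=22: →21(W), 18(W) — all W, so L
n=23: →22(L), so W
n=24: →20(L), so W
n=25: →24(W), 21(W) — all W, so L
n=26: →25(L), so W
n=27: →26(W), 23(W) — all W, so L
n=28: →27(L), so W
From 28, the L positions reachable in one move are: 27.

Remove 1, leaving 27.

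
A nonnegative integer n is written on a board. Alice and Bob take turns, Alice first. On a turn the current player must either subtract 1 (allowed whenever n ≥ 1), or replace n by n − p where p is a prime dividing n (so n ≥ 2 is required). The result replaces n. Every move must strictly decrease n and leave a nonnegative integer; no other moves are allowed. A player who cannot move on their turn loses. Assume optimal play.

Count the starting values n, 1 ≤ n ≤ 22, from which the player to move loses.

Label each position W (a win for the player to move) or L (a loss). A position with no legal move is L; any other position is W exactly when some move reaches an L, and L when every move reaches a W.
n=0: no move → L
n=1: →0(L), so W
n=2: →0(L), so W
n=3: →0(L), so W
n=4: →2(W), 3(W) — all W, so L
n=5: →0(L), so W
n=6: →4(L), so W
n=7: →0(L), so W
n=8: →6(W), 7(W) — all W, so L
n=9: →8(L), so W
n=10: →8(L), so W
n=11: →0(L), so W
n=12: →9(W), 10(W), 11(W) — all W, so L
n=13: →0(L), so W
n=14: →12(L), so W
n=15: →12(L), so W
n=16: →14(W), 15(W) — all W, so L
n=17: →0(L), so W
n=18: →16(L), so W
n=19: →0(L), so W
n=20: →15(W), 18(W), 19(W) — all W, so L
n=21: →20(L), so W
n=22: →20(L), so W
L entries with 1 ≤ n ≤ 22 (n=0 is outside the asked range and is not counted): n = 4, 8, 12, 16, 20; that makes 5.

5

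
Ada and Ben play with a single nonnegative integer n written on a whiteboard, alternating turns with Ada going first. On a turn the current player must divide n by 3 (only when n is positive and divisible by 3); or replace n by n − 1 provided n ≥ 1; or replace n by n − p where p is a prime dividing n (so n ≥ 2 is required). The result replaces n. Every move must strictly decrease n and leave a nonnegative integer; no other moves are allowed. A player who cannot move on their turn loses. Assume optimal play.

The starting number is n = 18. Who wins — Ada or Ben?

Ben wins.

Label each position W (a win for the player to move) or L (a loss). A position with no legal move is L; any other position is W exactly when some move reaches an L, and L when every move reaches a W.
n=0: no move → L
n=1: can move to 0, which is L ⇒ W
n=2: can move to 0, which is L ⇒ W
n=3: can move to 0, which is L ⇒ W
n=4: moves to 2(W), 3(W); every one is W ⇒ L
n=5: can move to 0, which is L ⇒ W
n=6: can move to 4, which is L ⇒ W
n=7: can move to 0, which is L ⇒ W
n=8: moves to 6(W), 7(W); every one is W ⇒ L
n=9: can move to 8, which is L ⇒ W
n=10: can move to 8, which is L ⇒ W
n=11: can move to 0, which is L ⇒ W
n=12: can move to 4, which is L ⇒ W
n=13: can move to 0, which is L ⇒ W
n=14: moves to 7(W), 12(W), 13(W); every one is W ⇒ L
n=15: can move to 14, which is L ⇒ W
n=16: can move to 14, which is L ⇒ W
n=17: can move to 0, which is L ⇒ W
n=18: moves to 6(W), 15(W), 16(W), 17(W); every one is W ⇒ L
The starting position 18 is L: whatever Ada does, the opponent receives a W position.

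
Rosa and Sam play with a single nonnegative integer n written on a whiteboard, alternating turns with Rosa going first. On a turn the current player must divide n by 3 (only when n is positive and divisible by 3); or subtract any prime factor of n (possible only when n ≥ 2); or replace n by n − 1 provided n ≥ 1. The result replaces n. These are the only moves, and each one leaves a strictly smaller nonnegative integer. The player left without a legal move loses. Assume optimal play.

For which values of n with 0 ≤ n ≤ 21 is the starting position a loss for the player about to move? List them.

Work bottom-up. With no move the player to move loses. Otherwise the position is W if at least one move leads to an L position for the opponent, and L if every move leads to a W.
n=0: no move → L
n=1: can move to 0, which is L ⇒ W
n=2: can move to 0, which is L ⇒ W
n=3: can move to 0, which is L ⇒ W
n=4: moves to 2(W), 3(W); every one is W ⇒ L
n=5: can move to 0, which is L ⇒ W
n=6: can move to 4, which is L ⇒ W
n=7: can move to 0, which is L ⇒ W
n=8: moves to 6(W), 7(W); every one is W ⇒ L
n=9: can move to 8, which is L ⇒ W
n=10: can move to 8, which is L ⇒ W
n=11: can move to 0, which is L ⇒ W
n=12: can move to 4, which is L ⇒ W
n=13: can move to 0, which is L ⇒ W
n=14: moves to 7(W), 12(W), 13(W); every one is W ⇒ L
n=15: can move to 14, which is L ⇒ W
n=16: can move to 14, which is L ⇒ W
n=17: can move to 0, which is L ⇒ W
n=18: moves to 6(W), 15(W), 16(W), 17(W); every one is W ⇒ L
n=19: can move to 0, which is L ⇒ W
n=20: can move to 18, which is L ⇒ W
n=21: can move to 14, which is L ⇒ W
The losing starting values of n are exactly the entries labelled L in this table (5 of them).

0, 4, 8, 14, 18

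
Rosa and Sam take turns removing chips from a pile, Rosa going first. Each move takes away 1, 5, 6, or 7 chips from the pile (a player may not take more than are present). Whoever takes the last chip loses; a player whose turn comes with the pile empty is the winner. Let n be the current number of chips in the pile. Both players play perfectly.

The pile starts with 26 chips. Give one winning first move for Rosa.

Work bottom-up. With no move the player to move wins. Otherwise the position is W if at least one move leads to an L position for the opponent, and L if every move leads to a W.
n=0: no move; the opponent has just taken the last chip and therefore loses → W
n=1: the only move is to 0(W), a W ⇒ L
n=2: can move to 1, which is L ⇒ W
n=3: the only move is to 2(W), a W ⇒ L
n=4: can move to 3, which is L ⇒ W
n=5: moves to 4(W), 0(W); every one is W ⇒ L
n=6: can move to 5, which is L ⇒ W
n=7: can move to 1, which is L ⇒ W
n=8: can move to 3, which is L ⇒ W
n=9: can move to 3, which is L ⇒ W
n=10: can move to 5, which is L ⇒ W
n=11: can move to 5, which is L ⇒ W
n=12: can move to 5, which is L ⇒ W
n=13: moves to 12(W), 8(W), 7(W), 6(W); every one is W ⇒ L
n=14: can move to 13, which is L ⇒ W
n=15: moves to 14(W), 10(W), 9(W), 8(W); every one is W ⇒ L
n=16: can move to 15, which is L ⇒ W
n=17: moves to 16(W), 12(W), 11(W), 10(W); every one is W ⇒ L
n=18: can move to 17, which is L ⇒ W
n=19: can move to 13, which is L ⇒ W
n=20: can move to 15, which is L ⇒ W
n=21: can move to 15, which is L ⇒ W
n=22: can move to 17, which is L ⇒ W
n=23: can move to 17, which is L ⇒ W
n=24: can move to 17, which is L ⇒ W
n=25: moves to 24(W), 20(W), 19(W), 18(W); every one is W ⇒ L
n=26: can move to 25, which is L ⇒ W
From 26, the L positions reachable in one move are: 25.

Remove 1, leaving 25.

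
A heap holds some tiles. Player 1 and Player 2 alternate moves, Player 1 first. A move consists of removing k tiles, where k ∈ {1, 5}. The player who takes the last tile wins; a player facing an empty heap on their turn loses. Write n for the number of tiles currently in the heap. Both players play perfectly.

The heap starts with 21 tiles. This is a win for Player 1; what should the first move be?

Remove 1, leaving 20.

Build the W/L table. Terminal = L. A non-terminal position is W if it has a move to some L; otherwise it is L.
n=0: no move → L
n=1: →0(L), so W
n=2: →1(W) only, which is W, so L
n=3: →2(L), so W
n=4: →3(W) only, which is W, so L
n=5: →4(L), so W
n=6: →5(W), 1(W) — all W, so L
n=7: →6(L), so W
n=8: →7(W), 3(W) — all W, so L
n=9: →8(L), so W
n=10: →9(W), 5(W) — all W, so L
n=11: →10(L), so W
n=12: →11(W), 7(W) — all W, so L
n=13: →12(L), so W
n=14: →13(W), 9(W) — all W, so L
n=15: →14(L), so W
n=16: →15(W), 11(W) — all W, so L
n=17: →16(L), so W
n=18: →17(W), 13(W) — all W, so L
n=19: →18(L), so W
n=20: →19(W), 15(W) — all W, so L
n=21: →20(L), so W
From 21, the L positions reachable in one move are: 20, 16. Any move reaching one of these is winning.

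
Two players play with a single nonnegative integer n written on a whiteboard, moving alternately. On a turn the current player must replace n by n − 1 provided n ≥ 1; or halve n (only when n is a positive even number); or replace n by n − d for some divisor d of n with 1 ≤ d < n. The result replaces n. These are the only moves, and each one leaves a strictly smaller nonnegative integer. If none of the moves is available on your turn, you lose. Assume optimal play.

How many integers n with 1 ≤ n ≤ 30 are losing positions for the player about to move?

14

Positions with no move are L. A position that does have a move is losing for the player to move precisely when every available move leads to a winning position for the opponent. Fill in the labels:
n=0: no move → L
n=1: reaches L-position 0 → W
n=2: only reaches 1(W), which is W → L
n=3: reaches L-position 2 → W
n=4: reaches L-position 2 → W
n=5: only reaches 4(W), which is W → L
n=6: reaches L-position 5 → W
n=7: only reaches 6(W), which is W → L
n=8: reaches L-position 7 → W
n=9: only reaches 6(W), 8(W), all W → L
n=10: reaches L-position 5 → W
n=11: only reaches 10(W), which is W → L
n=12: reaches L-position 9 → W
n=13: only reaches 12(W), which is W → L
n=14: reaches L-position 7 → W
n=15: only reaches 10(W), 12(W), 14(W), all W → L
n=16: reaches L-position 15 → W
n=17: only reaches 16(W), which is W → L
n=18: reaches L-position 9 → W
n=19: only reaches 18(W), which is W → L
n=20: reaches L-position 15 → W
n=21: only reaches 14(W), 18(W), 20(W), all W → L
n=22: reaches L-position 11 → W
n=23: only reaches 22(W), which is W → L
n=24: reaches L-position 21 → W
n=25: only reaches 20(W), 24(W), all W → L
n=26: reaches L-position 13 → W
n=27: only reaches 18(W), 24(W), 26(W), all W → L
n=28: reaches L-position 21 → W
n=29: only reaches 28(W), which is W → L
n=30: reaches L-position 15 → W
L entries with 1 ≤ n ≤ 30 (n=0 is outside the asked range and is not counted): n = 2, 5, 7, 9, 11, 13, 15, 17, 19, 21, 23, 25, 27, 29; that makes 14.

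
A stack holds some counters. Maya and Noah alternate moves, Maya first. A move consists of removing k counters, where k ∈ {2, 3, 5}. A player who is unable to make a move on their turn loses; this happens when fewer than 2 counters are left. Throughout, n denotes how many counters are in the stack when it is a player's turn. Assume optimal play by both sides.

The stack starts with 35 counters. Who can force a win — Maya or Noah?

Work bottom-up. With no move the player to move loses. Otherwise the position is W if at least one move leads to an L position for the opponent, and L if every move leads to a W.
n=0: no move → L
n=1: no move → L
n=2: →0(L), so W
n=3: →1(L), so W
n=4: →1(L), so W
n=5: →0(L), so W
n=6: →1(L), so W
n=7: →5(W), 4(W), 2(W) — all W, so L
n=8: →6(W), 5(W), 3(W) — all W, so L
n=9: →7(L), so W
n=10: →8(L), so W
n=11: →8(L), so W
n=12: →7(L), so W
n=13: →8(L), so W
n=14: →12(W), 11(W), 9(W) — all W, so L
n=15: →13(W), 12(W), 10(W) — all W, so L
n=16: →14(L), so W
n=17: →15(L), so W
n=18: →15(L), so W
n=19: →14(L), so W
n=20: →15(L), so W
n=21: →19(W), 18(W), 16(W) — all W, so L
n=22: →20(W), 19(W), 17(W) — all W, so L
n=23: →21(L), so W
n=24: →22(L), so W
n=25: →22(L), so W
n=26: →21(L), so W
n=27: →22(L), so W
n=28: →26(W), 25(W), 23(W) — all W, so L
n=29: →27(W), 26(W), 24(W) — all W, so L
n=30: →28(L), so W
n=31: →29(L), so W
n=32: →29(L), so W
n=33: →28(L), so W
n=34: →29(L), so W
n=35: →33(W), 32(W), 30(W) — all W, so L
The starting position 35 is L: whatever Maya does, the opponent receives a W position.

Noah wins.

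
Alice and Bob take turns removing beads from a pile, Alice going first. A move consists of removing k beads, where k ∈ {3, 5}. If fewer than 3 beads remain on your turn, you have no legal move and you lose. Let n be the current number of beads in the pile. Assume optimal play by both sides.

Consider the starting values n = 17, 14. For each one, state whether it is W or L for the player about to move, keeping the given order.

17: L, 14: W

Use the standard recursion: the mover loses at a terminal position; elsewhere, the mover wins exactly when some move hands the opponent an L position.
n=0: no move → L
n=1: no move → L
n=2: no move → L
n=3: reaches L-position 0 → W
n=4: reaches L-position 1 → W
n=5: reaches L-position 2 → W
n=6: reaches L-position 1 → W
n=7: reaches L-position 2 → W
n=8: only reaches 5(W), 3(W), all W → L
n=9: only reaches 6(W), 4(W), all W → L
n=10: only reaches 7(W), 5(W), all W → L
n=11: reaches L-position 8 → W
n=12: reaches L-position 9 → W
n=13: reaches L-position 10 → W
n=14: reaches L-position 9 → W
n=15: reaches L-position 10 → W
n=16: only reaches 13(W), 11(W), all W → L
n=17: only reaches 14(W), 12(W), all W → L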